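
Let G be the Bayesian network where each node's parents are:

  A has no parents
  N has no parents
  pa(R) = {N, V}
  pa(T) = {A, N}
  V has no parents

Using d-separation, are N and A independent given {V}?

The only undirected path from N to A is:
Path 1: N → T ← A
  T is a collider here and neither T nor any of its descendants is conditioned on, so the collider stays closed — the path is blocked at T.
All paths are blocked; N ⊥ A | {V} holds.

Yes — N and A are d-separated given {V}.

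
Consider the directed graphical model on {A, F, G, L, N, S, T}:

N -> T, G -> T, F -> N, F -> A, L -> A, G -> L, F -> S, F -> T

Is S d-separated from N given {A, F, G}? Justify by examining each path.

Yes

There are 3 undirected paths between S and N; checking each against the conditioning set {A, F, G}:
Path 1: S ← F → N
  F is a fork here and F is conditioned on, so the path is blocked at F.
Path 2: S ← F → T ← N
  F is a fork here and F is conditioned on, so the path is blocked at F.
Path 3: S ← F → A ← L ← G → T ← N
  F is a fork here and F is conditioned on, so the path is blocked at F.
Every path is blocked, so S and N are d-separated given {A, F, G}.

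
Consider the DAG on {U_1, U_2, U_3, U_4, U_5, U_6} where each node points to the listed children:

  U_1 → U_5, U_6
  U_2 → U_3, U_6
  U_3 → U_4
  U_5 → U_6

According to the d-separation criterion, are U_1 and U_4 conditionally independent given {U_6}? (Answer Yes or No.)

We examine all 2 paths between U_1 and U_4:
Path 1: U_1 → U_5 → U_6 ← U_2 → U_3 → U_4
  U_5 is a chain and U_5 is not conditioned on; U_6 is a collider and U_6 is conditioned on, which opens it; U_2 is a fork and U_2 is not conditioned on; U_3 is a chain and U_3 is not conditioned on — no node blocks this path, so it is active.
Path 2: U_1 → U_6 ← U_2 → U_3 → U_4
  U_6 is a collider and U_6 is conditioned on, which opens it; U_2 is a fork and U_2 is not conditioned on; U_3 is a chain and U_3 is not conditioned on — no node blocks this path, so it is active.
Because an active path exists, U_1 and U_4 are not d-separated.

No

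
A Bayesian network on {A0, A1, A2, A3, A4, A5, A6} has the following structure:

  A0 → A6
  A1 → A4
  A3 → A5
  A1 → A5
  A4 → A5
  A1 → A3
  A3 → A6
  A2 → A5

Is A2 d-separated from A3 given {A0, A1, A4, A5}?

Enumerating the 3 paths from A2 to A3 and testing each for blocking by {A0, A1, A4, A5}:
  1. A2 → A5 ← A1 → A3 — A5:collider[open]; A1:fork[blocks] ⇒ blocked
  2. A2 → A5 ← A4 ← A1 → A3 — A5:collider[open]; A4:chain[blocks]; A1:fork[blocks] ⇒ blocked
  3. A2 → A5 ← A3 — A5:collider[open] ⇒ active
At least one path is unblocked, so d-separation fails.

No — A2 and A3 are not d-separated given {A0, A1, A4, A5}.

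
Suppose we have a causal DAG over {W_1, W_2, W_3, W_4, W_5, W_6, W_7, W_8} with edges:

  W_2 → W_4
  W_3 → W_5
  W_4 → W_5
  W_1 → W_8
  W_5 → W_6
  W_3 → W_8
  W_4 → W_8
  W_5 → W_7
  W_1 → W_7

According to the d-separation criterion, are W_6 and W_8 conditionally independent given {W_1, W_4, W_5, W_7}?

Yes

There are 3 undirected paths between W_6 and W_8; checking each against the conditioning set {W_1, W_4, W_5, W_7}:
Path 1: W_6 ← W_5 → W_7 ← W_1 → W_8
  W_5 is a fork here and W_5 is conditioned on, so the path is blocked at W_5.
Path 2: W_6 ← W_5 ← W_4 → W_8
  W_5 is a chain here and W_5 is conditioned on, so the path is blocked at W_5.
Path 3: W_6 ← W_5 ← W_3 → W_8
  W_5 is a chain here and W_5 is conditioned on, so the path is blocked at W_5.
Since every path is blocked, d-separation holds.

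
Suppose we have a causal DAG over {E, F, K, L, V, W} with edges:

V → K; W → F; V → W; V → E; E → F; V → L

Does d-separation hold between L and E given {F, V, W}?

Enumerating the 2 paths from L to E and testing each for blocking by {F, V, W}:
  1. L ← V → E — V:fork[blocks] ⇒ blocked
  2. L ← V → W → F ← E — V:fork[blocks]; W:chain[blocks]; F:collider[open] ⇒ blocked
Since every path is blocked, d-separation holds.

Yes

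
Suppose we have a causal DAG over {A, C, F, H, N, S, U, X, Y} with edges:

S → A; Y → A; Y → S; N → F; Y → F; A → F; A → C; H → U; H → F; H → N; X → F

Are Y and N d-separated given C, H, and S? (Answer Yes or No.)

There are 6 undirected paths between Y and N; checking each against the conditioning set {C, H, S}:
  1. Y → A → F ← H → N — A:chain[open]; F:collider[blocks]; H:fork[blocks] ⇒ blocked
  2. Y → A → F ← N — A:chain[open]; F:collider[blocks] ⇒ blocked
  3. Y → F ← H → N — F:collider[blocks]; H:fork[blocks] ⇒ blocked
  4. Y → F ← N — F:collider[blocks] ⇒ blocked
  5. Y → S → A → F ← H → N — S:chain[blocks]; A:chain[open]; F:collider[blocks]; H:fork[blocks] ⇒ blocked
  6. Y → S → A → F ← N — S:chain[blocks]; A:chain[open]; F:collider[blocks] ⇒ blocked
Since every path is blocked, d-separation holds.

Yes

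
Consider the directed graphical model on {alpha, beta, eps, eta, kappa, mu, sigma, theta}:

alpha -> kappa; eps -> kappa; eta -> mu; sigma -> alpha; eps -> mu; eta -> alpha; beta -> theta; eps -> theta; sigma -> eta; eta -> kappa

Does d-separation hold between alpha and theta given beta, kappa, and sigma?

We examine all 6 paths between alpha and theta:
Path 1: alpha ← eta → mu ← eps → theta
  mu is a collider here and neither mu nor any of its descendants is conditioned on, so the collider stays closed — the path is blocked at mu.
Path 2: alpha ← eta → kappa ← eps → theta
  eta is a fork and eta is not conditioned on; kappa is a collider and kappa is conditioned on, which opens it; eps is a fork and eps is not conditioned on — no node blocks this path, so it is active.
Path 3: alpha ← sigma → eta → mu ← eps → theta
  sigma is a fork here and sigma is conditioned on, so the path is blocked at sigma.
Path 4: alpha ← sigma → eta → kappa ← eps → theta
  sigma is a fork here and sigma is conditioned on, so the path is blocked at sigma.
Path 5: alpha → kappa ← eps → theta
  kappa is a collider and kappa is conditioned on, which opens it; eps is a fork and eps is not conditioned on — no node blocks this path, so it is active.
Path 6: alpha → kappa ← eta → mu ← eps → theta
  mu is a collider here and neither mu nor any of its descendants is conditioned on, so the collider stays closed — the path is blocked at mu.
Since the path alpha ← eta → kappa ← eps → theta is active, alpha and theta are not d-separated given {beta, kappa, sigma}.

No — alpha and theta are not d-separated given {beta, kappa, sigma}.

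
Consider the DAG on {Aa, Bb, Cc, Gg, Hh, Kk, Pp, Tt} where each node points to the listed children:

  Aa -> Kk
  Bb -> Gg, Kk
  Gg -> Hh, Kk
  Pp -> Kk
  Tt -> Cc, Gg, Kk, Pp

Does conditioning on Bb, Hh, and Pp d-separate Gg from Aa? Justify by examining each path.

There are 4 undirected paths between Gg and Aa; checking each against the conditioning set {Bb, Hh, Pp}:
Path 1: Gg → Kk ← Aa
  Kk is a collider here and neither Kk nor any of its descendants is conditioned on, so the collider stays closed — the path is blocked at Kk.
Path 2: Gg ← Bb → Kk ← Aa
  Bb is a fork here and Bb is conditioned on, so the path is blocked at Bb.
Path 3: Gg ← Tt → Kk ← Aa
  Kk is a collider here and neither Kk nor any of its descendants is conditioned on, so the collider stays closed — the path is blocked at Kk.
Path 4: Gg ← Tt → Pp → Kk ← Aa
  Pp is a chain here and Pp is conditioned on, so the path is blocked at Pp.
Since every path is blocked, d-separation holds.

Yes — Gg and Aa are d-separated given {Bb, Hh, Pp}.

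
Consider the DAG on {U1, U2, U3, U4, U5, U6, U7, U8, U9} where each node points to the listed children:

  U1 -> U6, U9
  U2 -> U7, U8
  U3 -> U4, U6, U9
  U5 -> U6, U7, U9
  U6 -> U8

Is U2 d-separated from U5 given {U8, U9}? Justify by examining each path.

No

We examine all 4 paths between U2 and U5:
Path 1: U2 → U8 ← U6 ← U5
  U8 is a collider and U8 is conditioned on, which opens it; U6 is a chain and U6 is not conditioned on — no node blocks this path, so it is active.
Path 2: U2 → U8 ← U6 ← U3 → U9 ← U5
  U8 is a collider and U8 is conditioned on, which opens it; U6 is a chain and U6 is not conditioned on; U3 is a fork and U3 is not conditioned on; U9 is a collider and U9 is conditioned on, which opens it — no node blocks this path, so it is active.
Path 3: U2 → U8 ← U6 ← U1 → U9 ← U5
  U8 is a collider and U8 is conditioned on, which opens it; U6 is a chain and U6 is not conditioned on; U1 is a fork and U1 is not conditioned on; U9 is a collider and U9 is conditioned on, which opens it — no node blocks this path, so it is active.
Path 4: U2 → U7 ← U5
  U7 is a collider here and neither U7 nor any of its descendants is conditioned on, so the collider stays closed — the path is blocked at U7.
Since the path U2 → U8 ← U6 ← U5 is active, U2 and U5 are not d-separated given {U8, U9}.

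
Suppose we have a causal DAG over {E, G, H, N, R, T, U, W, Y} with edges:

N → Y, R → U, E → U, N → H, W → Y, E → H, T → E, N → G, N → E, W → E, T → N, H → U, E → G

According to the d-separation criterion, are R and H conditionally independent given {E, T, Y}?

Yes

We examine all 6 paths between R and H:
Path 1: R → U ← H
  U is a collider here and neither U nor any of its descendants is conditioned on, so the collider stays closed — the path is blocked at U.
Path 2: R → U ← E → H
  U is a collider here and neither U nor any of its descendants is conditioned on, so the collider stays closed — the path is blocked at U.
Path 3: R → U ← E ← N → H
  U is a collider here and neither U nor any of its descendants is conditioned on, so the collider stays closed — the path is blocked at U.
Path 4: R → U ← E ← T → N → H
  U is a collider here and neither U nor any of its descendants is conditioned on, so the collider stays closed — the path is blocked at U.
Path 5: R → U ← E → G ← N → H
  U is a collider here and neither U nor any of its descendants is conditioned on, so the collider stays closed — the path is blocked at U.
Path 6: R → U ← E ← W → Y ← N → H
  U is a collider here and neither U nor any of its descendants is conditioned on, so the collider stays closed — the path is blocked at U.
Every path is blocked, so R and H are d-separated given {E, T, Y}.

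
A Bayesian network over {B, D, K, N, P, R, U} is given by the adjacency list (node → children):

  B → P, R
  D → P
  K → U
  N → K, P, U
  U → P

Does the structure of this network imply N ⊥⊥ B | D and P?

3 paths connect N and B; each must be blocked for d-separation to hold:
Path 1: N → P ← B
  P is a collider and P is conditioned on, which opens it — no node blocks this path, so it is active.
Path 2: N → U → P ← B
  U is a chain and U is not conditioned on; P is a collider and P is conditioned on, which opens it — no node blocks this path, so it is active.
Path 3: N → K → U → P ← B
  K is a chain and K is not conditioned on; U is a chain and U is not conditioned on; P is a collider and P is conditioned on, which opens it — no node blocks this path, so it is active.
At least one path is unblocked, so d-separation fails.

No — N and B are not d-separated given {D, P}.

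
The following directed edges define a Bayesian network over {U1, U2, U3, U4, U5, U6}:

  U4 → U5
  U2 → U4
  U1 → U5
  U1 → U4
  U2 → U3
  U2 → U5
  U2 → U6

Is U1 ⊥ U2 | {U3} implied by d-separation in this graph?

Yes

We examine all 4 paths between U1 and U2:
Path 1: U1 → U4 → U5 ← U2
  U5 is a collider here and neither U5 nor any of its descendants is conditioned on, so the collider stays closed — the path is blocked at U5.
Path 2: U1 → U4 ← U2
  U4 is a collider here and neither U4 nor any of its descendants is conditioned on, so the collider stays closed — the path is blocked at U4.
Path 3: U1 → U5 ← U4 ← U2
  U5 is a collider here and neither U5 nor any of its descendants is conditioned on, so the collider stays closed — the path is blocked at U5.
Path 4: U1 → U5 ← U2
  U5 is a collider here and neither U5 nor any of its descendants is conditioned on, so the collider stays closed — the path is blocked at U5.
Since every path is blocked, d-separation holds.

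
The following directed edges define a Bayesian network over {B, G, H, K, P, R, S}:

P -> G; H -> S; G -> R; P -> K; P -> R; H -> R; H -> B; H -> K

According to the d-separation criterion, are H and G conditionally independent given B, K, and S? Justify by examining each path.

No — H and G are not d-separated given {B, K, S}.

Enumerating the 4 paths from H to G and testing each for blocking by {B, K, S}:
Path 1: H → K ← P → G
  K is a collider and K is conditioned on, which opens it; P is a fork and P is not conditioned on — no node blocks this path, so it is active.
Path 2: H → K ← P → R ← G
  R is a collider here and neither R nor any of its descendants is conditioned on, so the collider stays closed — the path is blocked at R.
Path 3: H → R ← P → G
  R is a collider here and neither R nor any of its descendants is conditioned on, so the collider stays closed — the path is blocked at R.
Path 4: H → R ← G
  R is a collider here and neither R nor any of its descendants is conditioned on, so the collider stays closed — the path is blocked at R.
Because an active path exists, H and G are not d-separated.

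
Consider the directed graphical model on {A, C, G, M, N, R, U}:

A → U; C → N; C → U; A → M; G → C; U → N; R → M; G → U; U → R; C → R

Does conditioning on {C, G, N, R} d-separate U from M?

There are 5 undirected paths between U and M; checking each against the conditioning set {C, G, N, R}:
Path 1: U → R → M
  R is a chain here and R is conditioned on, so the path is blocked at R.
Path 2: U ← A → M
  A is a fork and A is not conditioned on — no node blocks this path, so it is active.
Path 3: U ← C → R → M
  C is a fork here and C is conditioned on, so the path is blocked at C.
Path 4: U ← G → C → R → M
  G is a fork here and G is conditioned on, so the path is blocked at G.
Path 5: U → N ← C → R → M
  C is a fork here and C is conditioned on, so the path is blocked at C.
Because an active path exists, U and M are not d-separated.

No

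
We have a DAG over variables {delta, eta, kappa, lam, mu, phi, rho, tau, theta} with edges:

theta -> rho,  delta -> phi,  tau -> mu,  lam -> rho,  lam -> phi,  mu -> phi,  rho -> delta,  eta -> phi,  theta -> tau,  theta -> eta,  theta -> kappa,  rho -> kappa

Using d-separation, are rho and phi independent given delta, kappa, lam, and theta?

We examine all 6 paths between rho and phi:
Path 1: rho → kappa ← theta → tau → mu → phi
  theta is a fork here and theta is conditioned on, so the path is blocked at theta.
Path 2: rho → kappa ← theta → eta → phi
  theta is a fork here and theta is conditioned on, so the path is blocked at theta.
Path 3: rho ← lam → phi
  lam is a fork here and lam is conditioned on, so the path is blocked at lam.
Path 4: rho → delta → phi
  delta is a chain here and delta is conditioned on, so the path is blocked at delta.
Path 5: rho ← theta → tau → mu → phi
  theta is a fork here and theta is conditioned on, so the path is blocked at theta.
Path 6: rho ← theta → eta → phi
  theta is a fork here and theta is conditioned on, so the path is blocked at theta.
All paths are blocked; rho ⊥ phi | {delta, kappa, lam, theta} holds.

Yes — rho and phi are d-separated given {delta, kappa, lam, theta}.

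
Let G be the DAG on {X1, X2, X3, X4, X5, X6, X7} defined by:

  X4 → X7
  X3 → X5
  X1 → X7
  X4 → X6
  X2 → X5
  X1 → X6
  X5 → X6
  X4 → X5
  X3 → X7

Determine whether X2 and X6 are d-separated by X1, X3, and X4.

Enumerating the 5 paths from X2 to X6 and testing each for blocking by {X1, X3, X4}:
Path 1: X2 → X5 → X6
  X5 is a chain and X5 is not conditioned on — no node blocks this path, so it is active.
Path 2: X2 → X5 ← X4 → X6
  X5 is a collider here and neither X5 nor any of its descendants is conditioned on, so the collider stays closed — the path is blocked at X5.
Path 3: X2 → X5 ← X4 → X7 ← X1 → X6
  X5 is a collider here and neither X5 nor any of its descendants is conditioned on, so the collider stays closed — the path is blocked at X5.
Path 4: X2 → X5 ← X3 → X7 ← X4 → X6
  X5 is a collider here and neither X5 nor any of its descendants is conditioned on, so the collider stays closed — the path is blocked at X5.
Path 5: X2 → X5 ← X3 → X7 ← X1 → X6
  X5 is a collider here and neither X5 nor any of its descendants is conditioned on, so the collider stays closed — the path is blocked at X5.
At least one path is unblocked, so d-separation fails.

No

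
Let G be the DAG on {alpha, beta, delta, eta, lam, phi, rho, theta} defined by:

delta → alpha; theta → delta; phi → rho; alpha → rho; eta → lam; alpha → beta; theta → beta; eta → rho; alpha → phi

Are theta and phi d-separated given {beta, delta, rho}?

No

We examine all 4 paths between theta and phi:
Path 1: theta → beta ← alpha → rho ← phi
  beta is a collider and beta is conditioned on, which opens it; alpha is a fork and alpha is not conditioned on; rho is a collider and rho is conditioned on, which opens it — no node blocks this path, so it is active.
Path 2: theta → beta ← alpha → phi
  beta is a collider and beta is conditioned on, which opens it; alpha is a fork and alpha is not conditioned on — no node blocks this path, so it is active.
Path 3: theta → delta → alpha → rho ← phi
  delta is a chain here and delta is conditioned on, so the path is blocked at delta.
Path 4: theta → delta → alpha → phi
  delta is a chain here and delta is conditioned on, so the path is blocked at delta.
Because an active path exists, theta and phi are not d-separated.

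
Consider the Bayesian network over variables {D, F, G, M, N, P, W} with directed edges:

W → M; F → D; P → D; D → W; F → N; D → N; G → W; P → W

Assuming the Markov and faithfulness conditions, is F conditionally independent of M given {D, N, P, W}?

Yes

4 paths connect F and M; each must be blocked for d-separation to hold:
Path 1: F → N ← D → W → M
  D is a fork here and D is conditioned on, so the path is blocked at D.
Path 2: F → N ← D ← P → W → M
  D is a chain here and D is conditioned on, so the path is blocked at D.
Path 3: F → D → W → M
  D is a chain here and D is conditioned on, so the path is blocked at D.
Path 4: F → D ← P → W → M
  P is a fork here and P is conditioned on, so the path is blocked at P.
Every path is blocked, so F and M are d-separated given {D, N, P, W}.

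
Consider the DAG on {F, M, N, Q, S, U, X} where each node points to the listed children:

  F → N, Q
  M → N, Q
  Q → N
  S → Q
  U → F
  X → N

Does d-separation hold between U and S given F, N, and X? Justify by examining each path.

3 paths connect U and S; each must be blocked for d-separation to hold:
Path 1: U → F → Q ← S
  F is a chain here and F is conditioned on, so the path is blocked at F.
Path 2: U → F → N ← Q ← S
  F is a chain here and F is conditioned on, so the path is blocked at F.
Path 3: U → F → N ← M → Q ← S
  F is a chain here and F is conditioned on, so the path is blocked at F.
All paths are blocked; U ⊥ S | {F, N, X} holds.

Yes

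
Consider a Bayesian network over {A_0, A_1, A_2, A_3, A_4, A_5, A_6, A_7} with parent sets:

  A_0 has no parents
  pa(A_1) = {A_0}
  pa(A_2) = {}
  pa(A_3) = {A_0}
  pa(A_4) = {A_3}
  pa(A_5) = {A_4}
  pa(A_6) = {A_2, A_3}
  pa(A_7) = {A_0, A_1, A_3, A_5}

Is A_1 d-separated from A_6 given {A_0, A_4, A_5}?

We examine all 6 paths between A_1 and A_6:
Path 1: A_1 → A_7 ← A_5 ← A_4 ← A_3 → A_6
  A_7 is a collider here and neither A_7 nor any of its descendants is conditioned on, so the collider stays closed — the path is blocked at A_7.
Path 2: A_1 → A_7 ← A_3 → A_6
  A_7 is a collider here and neither A_7 nor any of its descendants is conditioned on, so the collider stays closed — the path is blocked at A_7.
Path 3: A_1 → A_7 ← A_0 → A_3 → A_6
  A_7 is a collider here and neither A_7 nor any of its descendants is conditioned on, so the collider stays closed — the path is blocked at A_7.
Path 4: A_1 ← A_0 → A_3 → A_6
  A_0 is a fork here and A_0 is conditioned on, so the path is blocked at A_0.
Path 5: A_1 ← A_0 → A_7 ← A_5 ← A_4 ← A_3 → A_6
  A_0 is a fork here and A_0 is conditioned on, so the path is blocked at A_0.
Path 6: A_1 ← A_0 → A_7 ← A_3 → A_6
  A_0 is a fork here and A_0 is conditioned on, so the path is blocked at A_0.
Every path is blocked, so A_1 and A_6 are d-separated given {A_0, A_4, A_5}.

Yes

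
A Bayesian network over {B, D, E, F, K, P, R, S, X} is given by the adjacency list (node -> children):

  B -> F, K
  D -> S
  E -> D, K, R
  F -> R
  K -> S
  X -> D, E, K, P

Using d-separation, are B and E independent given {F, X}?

Yes

There are 6 undirected paths between B and E; checking each against the conditioning set {F, X}:
Path 1: B → F → R ← E
  F is a chain here and F is conditioned on, so the path is blocked at F.
Path 2: B → K → S ← D ← E
  S is a collider here and neither S nor any of its descendants is conditioned on, so the collider stays closed — the path is blocked at S.
Path 3: B → K → S ← D ← X → E
  S is a collider here and neither S nor any of its descendants is conditioned on, so the collider stays closed — the path is blocked at S.
Path 4: B → K ← E
  K is a collider here and neither K nor any of its descendants is conditioned on, so the collider stays closed — the path is blocked at K.
Path 5: B → K ← X → E
  K is a collider here and neither K nor any of its descendants is conditioned on, so the collider stays closed — the path is blocked at K.
Path 6: B → K ← X → D ← E
  K is a collider here and neither K nor any of its descendants is conditioned on, so the collider stays closed — the path is blocked at K.
Since every path is blocked, d-separation holds.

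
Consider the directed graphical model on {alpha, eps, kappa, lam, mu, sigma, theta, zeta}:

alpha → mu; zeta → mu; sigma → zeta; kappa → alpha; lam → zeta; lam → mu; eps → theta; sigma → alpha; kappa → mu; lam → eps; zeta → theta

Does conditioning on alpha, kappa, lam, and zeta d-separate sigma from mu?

Yes

We examine all 5 paths between sigma and mu:
Path 1: sigma → alpha ← kappa → mu
  kappa is a fork here and kappa is conditioned on, so the path is blocked at kappa.
Path 2: sigma → alpha → mu
  alpha is a chain here and alpha is conditioned on, so the path is blocked at alpha.
Path 3: sigma → zeta → mu
  zeta is a chain here and zeta is conditioned on, so the path is blocked at zeta.
Path 4: sigma → zeta → theta ← eps ← lam → mu
  zeta is a chain here and zeta is conditioned on, so the path is blocked at zeta.
Path 5: sigma → zeta ← lam → mu
  lam is a fork here and lam is conditioned on, so the path is blocked at lam.
Since every path is blocked, d-separation holds.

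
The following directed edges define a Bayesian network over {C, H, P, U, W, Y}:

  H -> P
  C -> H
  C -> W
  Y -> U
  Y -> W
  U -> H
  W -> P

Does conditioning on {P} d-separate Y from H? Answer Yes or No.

We examine all 3 paths between Y and H:
Path 1: Y → W → P ← H
  W is a chain and W is not conditioned on; P is a collider and P is conditioned on, which opens it — no node blocks this path, so it is active.
Path 2: Y → W ← C → H
  W is a collider and its descendant P is conditioned on, which opens it; C is a fork and C is not conditioned on — no node blocks this path, so it is active.
Path 3: Y → U → H
  U is a chain and U is not conditioned on — no node blocks this path, so it is active.
Because an active path exists, Y and H are not d-separated.

No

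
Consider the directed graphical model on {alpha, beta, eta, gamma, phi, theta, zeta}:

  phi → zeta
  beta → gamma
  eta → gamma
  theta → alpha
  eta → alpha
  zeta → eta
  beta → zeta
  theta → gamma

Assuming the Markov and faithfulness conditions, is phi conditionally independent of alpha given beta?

No

We examine all 4 paths between phi and alpha:
  1. phi → zeta ← beta → gamma ← theta → alpha — zeta:collider[blocks]; beta:fork[blocks]; gamma:collider[blocks]; theta:fork[open] ⇒ blocked
  2. phi → zeta ← beta → gamma ← eta → alpha — zeta:collider[blocks]; beta:fork[blocks]; gamma:collider[blocks]; eta:fork[open] ⇒ blocked
  3. phi → zeta → eta → gamma ← theta → alpha — zeta:chain[open]; eta:chain[open]; gamma:collider[blocks]; theta:fork[open] ⇒ blocked
  4. phi → zeta → eta → alpha — zeta:chain[open]; eta:chain[open] ⇒ active
Since the path phi → zeta → eta → alpha is active, phi and alpha are not d-separated given {beta}.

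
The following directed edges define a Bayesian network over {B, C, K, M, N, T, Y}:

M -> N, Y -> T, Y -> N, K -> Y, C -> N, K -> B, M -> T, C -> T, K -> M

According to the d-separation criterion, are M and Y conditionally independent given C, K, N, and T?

No

5 paths connect M and Y; each must be blocked for d-separation to hold:
  1. M → N ← C → T ← Y — N:collider[open]; C:fork[blocks]; T:collider[open] ⇒ blocked
  2. M → N ← Y — N:collider[open] ⇒ active
  3. M ← K → Y — K:fork[blocks] ⇒ blocked
  4. M → T ← C → N ← Y — T:collider[open]; C:fork[blocks]; N:collider[open] ⇒ blocked
  5. M → T ← Y — T:collider[open] ⇒ active
Since the path M → N ← Y is active, M and Y are not d-separated given {C, K, N, T}.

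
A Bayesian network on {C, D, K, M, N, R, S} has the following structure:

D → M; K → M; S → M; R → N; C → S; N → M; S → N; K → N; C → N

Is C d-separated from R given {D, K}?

Enumerating the 4 paths from C to R and testing each for blocking by {D, K}:
  1. C → S → N ← R — S:chain[open]; N:collider[blocks] ⇒ blocked
  2. C → S → M ← N ← R — S:chain[open]; M:collider[blocks]; N:chain[open] ⇒ blocked
  3. C → S → M ← K → N ← R — S:chain[open]; M:collider[blocks]; K:fork[blocks]; N:collider[blocks] ⇒ blocked
  4. C → N ← R — N:collider[blocks] ⇒ blocked
All paths are blocked; C ⊥ R | {D, K} holds.

Yes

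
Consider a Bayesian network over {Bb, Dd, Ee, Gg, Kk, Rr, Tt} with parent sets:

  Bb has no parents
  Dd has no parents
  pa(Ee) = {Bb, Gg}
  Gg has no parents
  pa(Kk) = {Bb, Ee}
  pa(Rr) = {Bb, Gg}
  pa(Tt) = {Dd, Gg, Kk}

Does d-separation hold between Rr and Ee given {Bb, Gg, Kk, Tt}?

6 paths connect Rr and Ee; each must be blocked for d-separation to hold:
  1. Rr ← Gg → Tt ← Kk ← Bb → Ee — Gg:fork[blocks]; Tt:collider[open]; Kk:chain[blocks]; Bb:fork[blocks] ⇒ blocked
  2. Rr ← Gg → Tt ← Kk ← Ee — Gg:fork[blocks]; Tt:collider[open]; Kk:chain[blocks] ⇒ blocked
  3. Rr ← Gg → Ee — Gg:fork[blocks] ⇒ blocked
  4. Rr ← Bb → Kk → Tt ← Gg → Ee — Bb:fork[blocks]; Kk:chain[blocks]; Tt:collider[open]; Gg:fork[blocks] ⇒ blocked
  5. Rr ← Bb → Kk ← Ee — Bb:fork[blocks]; Kk:collider[open] ⇒ blocked
  6. Rr ← Bb → Ee — Bb:fork[blocks] ⇒ blocked
All paths are blocked; Rr ⊥ Ee | {Bb, Gg, Kk, Tt} holds.

Yes — Rr and Ee are d-separated given {Bb, Gg, Kk, Tt}.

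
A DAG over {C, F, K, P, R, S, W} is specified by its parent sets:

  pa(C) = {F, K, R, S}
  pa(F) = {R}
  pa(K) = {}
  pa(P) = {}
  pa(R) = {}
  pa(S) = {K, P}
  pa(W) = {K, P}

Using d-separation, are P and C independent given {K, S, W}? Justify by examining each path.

There are 4 undirected paths between P and C; checking each against the conditioning set {K, S, W}:
Path 1: P → S → C
  S is a chain here and S is conditioned on, so the path is blocked at S.
Path 2: P → S ← K → C
  K is a fork here and K is conditioned on, so the path is blocked at K.
Path 3: P → W ← K → S → C
  K is a fork here and K is conditioned on, so the path is blocked at K.
Path 4: P → W ← K → C
  K is a fork here and K is conditioned on, so the path is blocked at K.
Since every path is blocked, d-separation holds.

Yes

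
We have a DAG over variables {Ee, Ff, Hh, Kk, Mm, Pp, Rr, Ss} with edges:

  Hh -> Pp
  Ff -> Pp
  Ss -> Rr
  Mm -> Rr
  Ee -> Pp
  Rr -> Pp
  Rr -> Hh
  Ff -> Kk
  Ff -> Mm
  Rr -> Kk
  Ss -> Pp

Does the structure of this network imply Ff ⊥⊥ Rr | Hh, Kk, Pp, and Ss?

No

We examine all 5 paths between Ff and Rr:
Path 1: Ff → Pp ← Rr
  Pp is a collider and Pp is conditioned on, which opens it — no node blocks this path, so it is active.
Path 2: Ff → Pp ← Hh ← Rr
  Hh is a chain here and Hh is conditioned on, so the path is blocked at Hh.
Path 3: Ff → Pp ← Ss → Rr
  Ss is a fork here and Ss is conditioned on, so the path is blocked at Ss.
Path 4: Ff → Mm → Rr
  Mm is a chain and Mm is not conditioned on — no node blocks this path, so it is active.
Path 5: Ff → Kk ← Rr
  Kk is a collider and Kk is conditioned on, which opens it — no node blocks this path, so it is active.
At least one path is unblocked, so d-separation fails.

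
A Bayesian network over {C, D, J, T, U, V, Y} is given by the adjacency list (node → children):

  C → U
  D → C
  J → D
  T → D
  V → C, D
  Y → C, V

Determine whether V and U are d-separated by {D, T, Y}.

No

There are 3 undirected paths between V and U; checking each against the conditioning set {D, T, Y}:
Path 1: V → D → C → U
  D is a chain here and D is conditioned on, so the path is blocked at D.
Path 2: V ← Y → C → U
  Y is a fork here and Y is conditioned on, so the path is blocked at Y.
Path 3: V → C → U
  C is a chain and C is not conditioned on — no node blocks this path, so it is active.
Because an active path exists, V and U are not d-separated.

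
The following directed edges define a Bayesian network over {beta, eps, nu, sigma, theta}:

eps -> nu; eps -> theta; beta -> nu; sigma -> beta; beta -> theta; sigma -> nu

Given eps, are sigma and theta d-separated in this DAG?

There are 4 undirected paths between sigma and theta; checking each against the conditioning set {eps}:
  1. sigma → nu ← eps → theta — nu:collider[blocks]; eps:fork[blocks] ⇒ blocked
  2. sigma → nu ← beta → theta — nu:collider[blocks]; beta:fork[open] ⇒ blocked
  3. sigma → beta → nu ← eps → theta — beta:chain[open]; nu:collider[blocks]; eps:fork[blocks] ⇒ blocked
  4. sigma → beta → theta — beta:chain[open] ⇒ active
Because an active path exists, sigma and theta are not d-separated.

No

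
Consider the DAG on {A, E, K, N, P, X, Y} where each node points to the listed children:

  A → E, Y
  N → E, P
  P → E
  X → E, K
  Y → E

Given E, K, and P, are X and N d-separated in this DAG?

No

There are 2 undirected paths between X and N; checking each against the conditioning set {E, K, P}:
Path 1: X → E ← P ← N
  P is a chain here and P is conditioned on, so the path is blocked at P.
Path 2: X → E ← N
  E is a collider and E is conditioned on, which opens it — no node blocks this path, so it is active.
Because an active path exists, X and N are not d-separated.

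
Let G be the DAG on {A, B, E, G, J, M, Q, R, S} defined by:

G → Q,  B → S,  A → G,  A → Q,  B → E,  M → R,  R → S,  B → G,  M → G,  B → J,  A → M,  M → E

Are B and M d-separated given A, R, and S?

Yes

5 paths connect B and M; each must be blocked for d-separation to hold:
Path 1: B → E ← M
  E is a collider here and neither E nor any of its descendants is conditioned on, so the collider stays closed — the path is blocked at E.
Path 2: B → G ← M
  G is a collider here and neither G nor any of its descendants is conditioned on, so the collider stays closed — the path is blocked at G.
Path 3: B → G → Q ← A → M
  Q is a collider here and neither Q nor any of its descendants is conditioned on, so the collider stays closed — the path is blocked at Q.
Path 4: B → G ← A → M
  G is a collider here and neither G nor any of its descendants is conditioned on, so the collider stays closed — the path is blocked at G.
Path 5: B → S ← R ← M
  R is a chain here and R is conditioned on, so the path is blocked at R.
Since every path is blocked, d-separation holds.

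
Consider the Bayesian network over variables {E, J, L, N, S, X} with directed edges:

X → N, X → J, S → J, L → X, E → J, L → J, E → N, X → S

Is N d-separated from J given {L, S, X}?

No

4 paths connect N and J; each must be blocked for d-separation to hold:
Path 1: N ← X ← L → J
  X is a chain here and X is conditioned on, so the path is blocked at X.
Path 2: N ← X → J
  X is a fork here and X is conditioned on, so the path is blocked at X.
Path 3: N ← X → S → J
  X is a fork here and X is conditioned on, so the path is blocked at X.
Path 4: N ← E → J
  E is a fork and E is not conditioned on — no node blocks this path, so it is active.
Since the path N ← E → J is active, N and J are not d-separated given {L, S, X}.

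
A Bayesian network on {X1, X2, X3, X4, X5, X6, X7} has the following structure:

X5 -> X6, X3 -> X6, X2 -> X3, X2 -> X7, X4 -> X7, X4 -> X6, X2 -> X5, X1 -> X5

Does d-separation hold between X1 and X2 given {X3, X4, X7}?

Yes

3 paths connect X1 and X2; each must be blocked for d-separation to hold:
Path 1: X1 → X5 ← X2
  X5 is a collider here and neither X5 nor any of its descendants is conditioned on, so the collider stays closed — the path is blocked at X5.
Path 2: X1 → X5 → X6 ← X3 ← X2
  X6 is a collider here and neither X6 nor any of its descendants is conditioned on, so the collider stays closed — the path is blocked at X6.
Path 3: X1 → X5 → X6 ← X4 → X7 ← X2
  X6 is a collider here and neither X6 nor any of its descendants is conditioned on, so the collider stays closed — the path is blocked at X6.
All paths are blocked; X1 ⊥ X2 | {X3, X4, X7} holds.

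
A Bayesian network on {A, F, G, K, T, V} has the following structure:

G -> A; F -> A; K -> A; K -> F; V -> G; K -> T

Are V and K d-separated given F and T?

There are 2 undirected paths between V and K; checking each against the conditioning set {F, T}:
Path 1: V → G → A ← K
  A is a collider here and neither A nor any of its descendants is conditioned on, so the collider stays closed — the path is blocked at A.
Path 2: V → G → A ← F ← K
  A is a collider here and neither A nor any of its descendants is conditioned on, so the collider stays closed — the path is blocked at A.
Every path is blocked, so V and K are d-separated given {F, T}.

Yes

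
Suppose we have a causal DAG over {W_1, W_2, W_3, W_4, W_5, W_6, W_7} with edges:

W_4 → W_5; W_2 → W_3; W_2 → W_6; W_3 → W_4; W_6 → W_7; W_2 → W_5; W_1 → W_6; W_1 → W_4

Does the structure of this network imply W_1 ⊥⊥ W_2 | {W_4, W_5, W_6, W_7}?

3 paths connect W_1 and W_2; each must be blocked for d-separation to hold:
Path 1: W_1 → W_6 ← W_2
  W_6 is a collider and W_6 is conditioned on, which opens it — no node blocks this path, so it is active.
Path 2: W_1 → W_4 → W_5 ← W_2
  W_4 is a chain here and W_4 is conditioned on, so the path is blocked at W_4.
Path 3: W_1 → W_4 ← W_3 ← W_2
  W_4 is a collider and W_4 is conditioned on, which opens it; W_3 is a chain and W_3 is not conditioned on — no node blocks this path, so it is active.
Because an active path exists, W_1 and W_2 are not d-separated.

No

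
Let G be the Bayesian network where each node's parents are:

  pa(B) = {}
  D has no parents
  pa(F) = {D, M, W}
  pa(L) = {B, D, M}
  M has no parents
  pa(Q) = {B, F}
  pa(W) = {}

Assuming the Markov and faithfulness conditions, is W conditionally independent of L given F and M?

3 paths connect W and L; each must be blocked for d-separation to hold:
  1. W → F ← M → L — F:collider[open]; M:fork[blocks] ⇒ blocked
  2. W → F → Q ← B → L — F:chain[blocks]; Q:collider[blocks]; B:fork[open] ⇒ blocked
  3. W → F ← D → L — F:collider[open]; D:fork[open] ⇒ active
Since the path W → F ← D → L is active, W and L are not d-separated given {F, M}.

No — W and L are not d-separated given {F, M}.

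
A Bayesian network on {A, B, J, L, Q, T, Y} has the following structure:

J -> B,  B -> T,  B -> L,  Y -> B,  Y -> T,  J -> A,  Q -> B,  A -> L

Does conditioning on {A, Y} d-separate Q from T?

No

Enumerating the 2 paths from Q to T and testing each for blocking by {A, Y}:
Path 1: Q → B ← Y → T
  B is a collider here and neither B nor any of its descendants is conditioned on, so the collider stays closed — the path is blocked at B.
Path 2: Q → B → T
  B is a chain and B is not conditioned on — no node blocks this path, so it is active.
At least one path is unblocked, so d-separation fails.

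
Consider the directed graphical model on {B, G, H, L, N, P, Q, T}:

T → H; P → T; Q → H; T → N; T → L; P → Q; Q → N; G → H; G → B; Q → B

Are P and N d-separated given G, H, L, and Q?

No

We examine all 6 paths between P and N:
Path 1: P → Q → N
  Q is a chain here and Q is conditioned on, so the path is blocked at Q.
Path 2: P → Q → H ← T → N
  Q is a chain here and Q is conditioned on, so the path is blocked at Q.
Path 3: P → Q → B ← G → H ← T → N
  Q is a chain here and Q is conditioned on, so the path is blocked at Q.
Path 4: P → T → N
  T is a chain and T is not conditioned on — no node blocks this path, so it is active.
Path 5: P → T → H ← Q → N
  Q is a fork here and Q is conditioned on, so the path is blocked at Q.
Path 6: P → T → H ← G → B ← Q → N
  G is a fork here and G is conditioned on, so the path is blocked at G.
Since the path P → T → N is active, P and N are not d-separated given {G, H, L, Q}.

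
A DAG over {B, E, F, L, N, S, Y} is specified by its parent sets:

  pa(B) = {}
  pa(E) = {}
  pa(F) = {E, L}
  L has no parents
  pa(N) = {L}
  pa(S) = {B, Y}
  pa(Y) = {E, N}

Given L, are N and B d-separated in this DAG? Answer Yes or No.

2 paths connect N and B; each must be blocked for d-separation to hold:
Path 1: N → Y → S ← B
  S is a collider here and neither S nor any of its descendants is conditioned on, so the collider stays closed — the path is blocked at S.
Path 2: N ← L → F ← E → Y → S ← B
  L is a fork here and L is conditioned on, so the path is blocked at L.
Since every path is blocked, d-separation holds.

Yes — N and B are d-separated given {L}.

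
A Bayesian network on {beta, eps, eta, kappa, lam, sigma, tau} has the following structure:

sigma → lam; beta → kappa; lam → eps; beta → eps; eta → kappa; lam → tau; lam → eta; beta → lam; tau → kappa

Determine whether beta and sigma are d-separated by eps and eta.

No

There are 4 undirected paths between beta and sigma; checking each against the conditioning set {eps, eta}:
  1. beta → eps ← lam ← sigma — eps:collider[open]; lam:chain[open] ⇒ active
  2. beta → kappa ← eta ← lam ← sigma — kappa:collider[blocks]; eta:chain[blocks]; lam:chain[open] ⇒ blocked
  3. beta → kappa ← tau ← lam ← sigma — kappa:collider[blocks]; tau:chain[open]; lam:chain[open] ⇒ blocked
  4. beta → lam ← sigma — lam:collider[open] ⇒ active
Because an active path exists, beta and sigma are not d-separated.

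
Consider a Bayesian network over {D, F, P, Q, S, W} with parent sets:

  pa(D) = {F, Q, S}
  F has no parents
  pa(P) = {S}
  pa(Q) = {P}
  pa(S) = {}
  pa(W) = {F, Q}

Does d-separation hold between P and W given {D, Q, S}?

Yes

We examine all 4 paths between P and W:
  1. P → Q → W — Q:chain[blocks] ⇒ blocked
  2. P → Q → D ← F → W — Q:chain[blocks]; D:collider[open]; F:fork[open] ⇒ blocked
  3. P ← S → D ← Q → W — S:fork[blocks]; D:collider[open]; Q:fork[blocks] ⇒ blocked
  4. P ← S → D ← F → W — S:fork[blocks]; D:collider[open]; F:fork[open] ⇒ blocked
All paths are blocked; P ⊥ W | {D, Q, S} holds.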